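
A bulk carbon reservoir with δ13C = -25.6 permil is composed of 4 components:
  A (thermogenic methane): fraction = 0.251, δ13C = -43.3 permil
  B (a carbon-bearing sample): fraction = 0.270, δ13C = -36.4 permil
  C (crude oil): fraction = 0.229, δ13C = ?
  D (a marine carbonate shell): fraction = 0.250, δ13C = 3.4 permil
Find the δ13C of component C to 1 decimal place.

-25.1 permil

Isotope mass balance: δ_bulk = Σ fᵢ·δᵢ.
-25.6 = 0.251×(-43.3) + 0.270×(-36.4) + 0.229×δ_C + 0.250×(3.4)
0.229·δ_C = -25.6 − (-19.846) = -5.754
δ_C = -5.754 / 0.229 = -25.13 permil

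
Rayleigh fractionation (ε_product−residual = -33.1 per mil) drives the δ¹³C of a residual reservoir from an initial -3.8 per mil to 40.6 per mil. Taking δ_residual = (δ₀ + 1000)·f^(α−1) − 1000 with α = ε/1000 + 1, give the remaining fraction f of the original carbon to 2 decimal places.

α − 1 = ε/1000 = -0.0331
(δ_res + 1000)/(δ₀ + 1000) = (40.6 + 1000)/(-3.8 + 1000) = 1040.6/996.2 = 1.044569
f = 1.044569^(1/-0.0331) = exp(ln(1.044569)/-0.0331) = exp(0.04360/-0.0331)
f = exp(-1.3174) = 0.2678

0.27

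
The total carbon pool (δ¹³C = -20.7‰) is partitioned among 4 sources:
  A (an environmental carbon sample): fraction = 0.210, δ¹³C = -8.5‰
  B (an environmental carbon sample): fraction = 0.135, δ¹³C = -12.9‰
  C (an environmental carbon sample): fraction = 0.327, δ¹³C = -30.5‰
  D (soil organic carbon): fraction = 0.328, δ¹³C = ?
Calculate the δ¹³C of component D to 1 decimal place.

Isotope mass balance: δ_bulk = Σ fᵢ·δᵢ.
-20.7 = 0.210×(-8.5) + 0.135×(-12.9) + 0.327×(-30.5) + 0.328×δ_D
0.328·δ_D = -20.7 − (-13.500) = -7.200
δ_D = -7.200 / 0.328 = -21.95‰

-22.0‰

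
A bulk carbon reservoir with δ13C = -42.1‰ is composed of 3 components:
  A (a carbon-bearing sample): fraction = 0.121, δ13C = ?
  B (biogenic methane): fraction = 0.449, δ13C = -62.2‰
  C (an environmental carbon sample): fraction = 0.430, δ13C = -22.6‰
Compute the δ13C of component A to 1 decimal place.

Isotope mass balance: δ_bulk = Σ fᵢ·δᵢ.
-42.1 = 0.121×δ_A + 0.449×(-62.2) + 0.430×(-22.6)
0.121·δ_A = -42.1 − (-37.646) = -4.454
δ_A = -4.454 / 0.121 = -36.81‰

-36.8‰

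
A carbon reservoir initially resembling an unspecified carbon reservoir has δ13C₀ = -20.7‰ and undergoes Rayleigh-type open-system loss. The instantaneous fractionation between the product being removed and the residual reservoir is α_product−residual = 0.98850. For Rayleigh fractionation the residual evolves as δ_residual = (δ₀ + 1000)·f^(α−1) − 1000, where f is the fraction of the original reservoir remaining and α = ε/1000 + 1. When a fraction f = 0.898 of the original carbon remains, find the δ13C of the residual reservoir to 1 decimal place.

-19.5‰

Rayleigh residual: δ_res = (δ₀ + 1000)·f^(α−1) − 1000
α − 1 = -0.01150
f^(α−1) = 0.898^(-0.01150) = 1.001238
δ_res = (-20.7 + 1000) × 1.001238 − 1000 = 980.512 − 1000 = -19.49‰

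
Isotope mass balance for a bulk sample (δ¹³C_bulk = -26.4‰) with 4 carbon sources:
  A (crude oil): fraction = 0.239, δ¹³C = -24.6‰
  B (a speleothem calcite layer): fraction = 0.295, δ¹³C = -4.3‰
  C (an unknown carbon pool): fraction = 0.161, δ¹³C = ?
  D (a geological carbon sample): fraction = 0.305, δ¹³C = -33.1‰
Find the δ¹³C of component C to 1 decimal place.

Isotope mass balance: δ_bulk = Σ fᵢ·δᵢ.
-26.4 = 0.239×(-24.6) + 0.295×(-4.3) + 0.161×δ_C + 0.305×(-33.1)
0.161·δ_C = -26.4 − (-17.243) = -9.157
δ_C = -9.157 / 0.161 = -56.87‰

-56.9‰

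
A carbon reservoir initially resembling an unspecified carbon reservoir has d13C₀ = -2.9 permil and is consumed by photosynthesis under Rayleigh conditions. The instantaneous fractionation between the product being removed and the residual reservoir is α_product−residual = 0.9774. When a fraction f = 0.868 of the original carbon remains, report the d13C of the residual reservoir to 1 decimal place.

0.3 permil

Rayleigh residual: δ_res = (δ₀ + 1000)·f^(α−1) − 1000
α − 1 = -0.02260
f^(α−1) = 0.868^(-0.02260) = 1.003204
δ_res = (-2.9 + 1000) × 1.003204 − 1000 = 1000.295 − 1000 = 0.30 permil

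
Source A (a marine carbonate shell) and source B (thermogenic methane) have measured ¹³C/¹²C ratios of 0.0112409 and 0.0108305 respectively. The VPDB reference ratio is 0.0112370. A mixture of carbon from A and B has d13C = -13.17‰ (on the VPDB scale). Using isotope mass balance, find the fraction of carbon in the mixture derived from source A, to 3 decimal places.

0.630

δ_A = (0.0112409/0.0112370 − 1)×1000 = (1.000347 − 1)×1000 = 0.347‰
δ_B = (0.0108305/0.0112370 − 1)×1000 = (0.963825 − 1)×1000 = -36.175‰
f_A = (δ_mix − δ_B)/(δ_A − δ_B) = (-13.17 − (-36.175))/(0.347 − (-36.175))
f_A = 23.005 / 36.522 = 0.6299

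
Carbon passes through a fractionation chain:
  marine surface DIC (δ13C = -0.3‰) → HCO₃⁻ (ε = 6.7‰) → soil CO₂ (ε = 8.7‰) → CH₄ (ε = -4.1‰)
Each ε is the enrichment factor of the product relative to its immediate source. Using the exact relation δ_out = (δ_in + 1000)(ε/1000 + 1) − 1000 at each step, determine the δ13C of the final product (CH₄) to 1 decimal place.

11.0‰

step 1: δ = (-0.30 + 1000)·(6.7/1000 + 1) − 1000 = 6.40‰
step 2: δ = (6.40 + 1000)·(8.7/1000 + 1) − 1000 = 15.15‰
step 3: δ = (15.15 + 1000)·(-4.1/1000 + 1) − 1000 = 10.99‰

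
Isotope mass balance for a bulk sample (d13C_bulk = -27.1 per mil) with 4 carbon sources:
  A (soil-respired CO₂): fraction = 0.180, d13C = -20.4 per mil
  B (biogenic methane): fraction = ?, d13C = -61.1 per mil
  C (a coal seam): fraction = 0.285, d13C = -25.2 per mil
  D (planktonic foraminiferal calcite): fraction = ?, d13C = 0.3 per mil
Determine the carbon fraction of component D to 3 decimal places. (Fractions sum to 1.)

Let f_D and f_B be the unknown fractions; fractions sum to 1 so f_D + f_B = 0.535.
Mass balance: Σ fᵢ·δᵢ = δ_bulk ⇒ f_D·(0.3) + f_B·(-61.1) = -27.1 − (-10.854) = -16.246
Substitute f_B = 0.535 − f_D:
f_D·(0.3 − -61.1) = -16.246 − 0.535×(-61.1) = 16.443
f_D = 16.443 / 61.4 = 0.2678

0.268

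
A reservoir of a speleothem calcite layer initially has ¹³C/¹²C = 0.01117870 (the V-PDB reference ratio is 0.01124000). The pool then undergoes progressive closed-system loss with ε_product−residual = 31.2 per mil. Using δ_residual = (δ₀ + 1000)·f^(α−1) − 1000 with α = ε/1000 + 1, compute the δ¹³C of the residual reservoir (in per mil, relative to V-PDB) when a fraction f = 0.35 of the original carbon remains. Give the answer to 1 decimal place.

-37.5 per mil

δ₀ = (0.01117870/0.01124000 − 1)×1000 = (0.994546 − 1)×1000 = -5.454 per mil
α − 1 = ε/1000 = 0.0312
f^(α−1) = 0.35^(0.0312) = 0.967776
δ_res = (-5.454 + 1000) × 0.967776 − 1000 = 962.498 − 1000 = -37.50 per mil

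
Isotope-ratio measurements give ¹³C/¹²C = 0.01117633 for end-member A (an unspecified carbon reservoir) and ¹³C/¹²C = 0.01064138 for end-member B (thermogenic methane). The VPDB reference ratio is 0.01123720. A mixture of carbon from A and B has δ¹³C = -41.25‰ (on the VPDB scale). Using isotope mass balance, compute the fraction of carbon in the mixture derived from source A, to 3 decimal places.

δ_A = (0.01117633/0.01123720 − 1)×1000 = (0.994583 − 1)×1000 = -5.417‰
δ_B = (0.01064138/0.01123720 − 1)×1000 = (0.946978 − 1)×1000 = -53.022‰
f_A = (δ_mix − δ_B)/(δ_A − δ_B) = (-41.25 − (-53.022))/(-5.417 − (-53.022))
f_A = 11.772 / 47.605 = 0.2473

0.247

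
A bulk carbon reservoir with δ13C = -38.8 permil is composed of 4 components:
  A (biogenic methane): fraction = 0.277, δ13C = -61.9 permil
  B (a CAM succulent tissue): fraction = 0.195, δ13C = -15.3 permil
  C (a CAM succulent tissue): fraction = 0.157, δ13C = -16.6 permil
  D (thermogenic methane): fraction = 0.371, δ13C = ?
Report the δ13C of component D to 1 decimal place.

-43.3 permil

Isotope mass balance: δ_bulk = Σ fᵢ·δᵢ.
-38.8 = 0.277×(-61.9) + 0.195×(-15.3) + 0.157×(-16.6) + 0.371×δ_D
0.371·δ_D = -38.8 − (-22.736) = -16.064
δ_D = -16.064 / 0.371 = -43.30 permil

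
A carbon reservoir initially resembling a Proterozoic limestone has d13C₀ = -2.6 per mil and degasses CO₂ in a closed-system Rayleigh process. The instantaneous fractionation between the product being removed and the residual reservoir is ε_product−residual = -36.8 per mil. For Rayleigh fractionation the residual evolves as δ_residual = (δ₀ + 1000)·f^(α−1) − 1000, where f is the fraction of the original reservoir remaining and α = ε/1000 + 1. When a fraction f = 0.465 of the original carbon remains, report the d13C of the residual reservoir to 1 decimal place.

25.9 per mil

Rayleigh residual: δ_res = (δ₀ + 1000)·f^(α−1) − 1000
α = ε/1000 + 1 = 0.96320, so α − 1 = -0.03680
f^(α−1) = 0.465^(-0.03680) = 1.028579
δ_res = (-2.6 + 1000) × 1.028579 − 1000 = 1025.905 − 1000 = 25.90 per mil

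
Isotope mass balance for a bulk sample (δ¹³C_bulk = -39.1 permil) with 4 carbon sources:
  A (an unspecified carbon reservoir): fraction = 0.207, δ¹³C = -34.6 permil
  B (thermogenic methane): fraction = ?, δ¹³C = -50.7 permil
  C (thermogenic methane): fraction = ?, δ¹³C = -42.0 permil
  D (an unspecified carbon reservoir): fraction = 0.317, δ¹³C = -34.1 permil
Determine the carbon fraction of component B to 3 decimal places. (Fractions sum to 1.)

Let f_B and f_C be the unknown fractions; fractions sum to 1 so f_B + f_C = 0.476.
Mass balance: Σ fᵢ·δᵢ = δ_bulk ⇒ f_B·(-50.7) + f_C·(-42.0) = -39.1 − (-17.972) = -21.128
Substitute f_C = 0.476 − f_B:
f_B·(-50.7 − -42.0) = -21.128 − 0.476×(-42.0) = -1.136
f_B = -1.136 / -8.7 = 0.1306

0.131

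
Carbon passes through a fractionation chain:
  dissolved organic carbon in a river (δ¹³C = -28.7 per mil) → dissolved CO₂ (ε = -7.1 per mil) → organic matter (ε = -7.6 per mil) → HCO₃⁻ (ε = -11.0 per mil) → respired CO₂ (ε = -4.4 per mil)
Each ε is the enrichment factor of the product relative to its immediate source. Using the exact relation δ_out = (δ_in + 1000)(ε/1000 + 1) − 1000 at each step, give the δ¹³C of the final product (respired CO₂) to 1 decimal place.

-57.6 per mil

step 1: δ = (-28.70 + 1000)·(-7.1/1000 + 1) − 1000 = -35.60 per mil
step 2: δ = (-35.60 + 1000)·(-7.6/1000 + 1) − 1000 = -42.93 per mil
step 3: δ = (-42.93 + 1000)·(-11.0/1000 + 1) − 1000 = -53.45 per mil
step 4: δ = (-53.45 + 1000)·(-4.4/1000 + 1) − 1000 = -57.62 per mil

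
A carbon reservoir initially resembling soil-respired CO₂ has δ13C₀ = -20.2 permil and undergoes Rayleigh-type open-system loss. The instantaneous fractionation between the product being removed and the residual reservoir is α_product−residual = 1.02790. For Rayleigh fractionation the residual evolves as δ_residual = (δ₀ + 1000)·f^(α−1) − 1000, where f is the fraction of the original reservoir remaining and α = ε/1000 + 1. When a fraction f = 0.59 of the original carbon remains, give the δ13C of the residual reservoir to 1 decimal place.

Rayleigh residual: δ_res = (δ₀ + 1000)·f^(α−1) − 1000
α − 1 = 0.02790
f^(α−1) = 0.59^(0.02790) = 0.985387
δ_res = (-20.2 + 1000) × 0.985387 − 1000 = 965.482 − 1000 = -34.52 permil

-34.5 permil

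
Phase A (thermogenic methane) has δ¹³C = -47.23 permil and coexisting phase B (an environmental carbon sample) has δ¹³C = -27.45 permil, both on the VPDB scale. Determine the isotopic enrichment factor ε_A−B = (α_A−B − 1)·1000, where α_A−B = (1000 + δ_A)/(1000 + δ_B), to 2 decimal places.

α_A−B = (1000 + -47.23) / (1000 + -27.45) = 952.77 / 972.55 = 0.979662
ε_A−B = (0.979662 − 1) × 1000 = -20.338 permil
(The approximation ε ≈ δ_A − δ_B would give -19.78 permil.)

-20.34 permil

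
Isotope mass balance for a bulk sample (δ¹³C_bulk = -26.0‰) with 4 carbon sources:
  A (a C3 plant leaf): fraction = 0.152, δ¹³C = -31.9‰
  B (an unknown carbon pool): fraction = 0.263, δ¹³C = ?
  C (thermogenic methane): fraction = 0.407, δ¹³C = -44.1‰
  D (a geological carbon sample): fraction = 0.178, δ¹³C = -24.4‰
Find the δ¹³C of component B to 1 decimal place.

4.3‰

Isotope mass balance: δ_bulk = Σ fᵢ·δᵢ.
-26.0 = 0.152×(-31.9) + 0.263×δ_B + 0.407×(-44.1) + 0.178×(-24.4)
0.263·δ_B = -26.0 − (-27.141) = 1.141
δ_B = 1.141 / 0.263 = 4.34‰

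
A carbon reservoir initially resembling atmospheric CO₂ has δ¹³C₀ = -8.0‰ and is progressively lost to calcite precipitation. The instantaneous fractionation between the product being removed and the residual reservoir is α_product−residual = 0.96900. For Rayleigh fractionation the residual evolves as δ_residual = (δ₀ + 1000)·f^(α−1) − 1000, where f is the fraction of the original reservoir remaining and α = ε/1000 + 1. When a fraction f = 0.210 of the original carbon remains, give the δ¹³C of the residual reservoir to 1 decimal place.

41.2‰

Rayleigh residual: δ_res = (δ₀ + 1000)·f^(α−1) − 1000
α − 1 = -0.03100
f^(α−1) = 0.210^(-0.03100) = 1.049570
δ_res = (-8.0 + 1000) × 1.049570 − 1000 = 1041.173 − 1000 = 41.17‰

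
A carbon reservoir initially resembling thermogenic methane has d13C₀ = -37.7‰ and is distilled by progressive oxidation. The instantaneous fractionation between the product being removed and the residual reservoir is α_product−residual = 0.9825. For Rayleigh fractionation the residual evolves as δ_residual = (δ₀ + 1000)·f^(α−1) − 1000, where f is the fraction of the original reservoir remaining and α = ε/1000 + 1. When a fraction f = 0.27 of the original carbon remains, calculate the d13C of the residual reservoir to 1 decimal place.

Rayleigh residual: δ_res = (δ₀ + 1000)·f^(α−1) − 1000
α − 1 = -0.01750
f^(α−1) = 0.27^(-0.01750) = 1.023178
δ_res = (-37.7 + 1000) × 1.023178 − 1000 = 984.604 − 1000 = -15.40‰

-15.4‰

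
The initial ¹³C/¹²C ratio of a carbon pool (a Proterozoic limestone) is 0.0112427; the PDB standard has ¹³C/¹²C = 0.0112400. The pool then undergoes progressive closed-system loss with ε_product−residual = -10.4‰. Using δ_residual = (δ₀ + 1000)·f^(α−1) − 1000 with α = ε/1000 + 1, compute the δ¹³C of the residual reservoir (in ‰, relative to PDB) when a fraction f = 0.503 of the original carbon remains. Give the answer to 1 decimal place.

δ₀ = (0.0112427/0.0112400 − 1)×1000 = (1.000240 − 1)×1000 = 0.240‰
α − 1 = ε/1000 = -0.0104
f^(α−1) = 0.503^(-0.0104) = 1.007172
δ_res = (0.240 + 1000) × 1.007172 − 1000 = 1007.414 − 1000 = 7.41‰

7.4‰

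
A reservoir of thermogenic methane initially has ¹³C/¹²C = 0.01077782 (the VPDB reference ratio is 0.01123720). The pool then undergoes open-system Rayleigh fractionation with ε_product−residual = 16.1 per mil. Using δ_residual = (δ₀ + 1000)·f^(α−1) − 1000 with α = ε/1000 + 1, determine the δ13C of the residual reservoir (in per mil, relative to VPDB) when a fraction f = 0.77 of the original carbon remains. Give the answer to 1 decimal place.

δ₀ = (0.01077782/0.01123720 − 1)×1000 = (0.959120 − 1)×1000 = -40.880 per mil
α − 1 = ε/1000 = 0.0161
f^(α−1) = 0.77^(0.0161) = 0.995801
δ_res = (-40.880 + 1000) × 0.995801 − 1000 = 955.092 − 1000 = -44.91 per mil

-44.9 per mil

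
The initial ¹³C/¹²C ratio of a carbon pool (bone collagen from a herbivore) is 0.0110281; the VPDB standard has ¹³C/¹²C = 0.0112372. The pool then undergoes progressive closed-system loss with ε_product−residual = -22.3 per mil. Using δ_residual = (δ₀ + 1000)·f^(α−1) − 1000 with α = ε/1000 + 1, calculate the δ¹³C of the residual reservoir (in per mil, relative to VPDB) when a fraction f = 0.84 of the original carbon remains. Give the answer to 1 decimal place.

δ₀ = (0.0110281/0.0112372 − 1)×1000 = (0.981392 − 1)×1000 = -18.608 per mil
α − 1 = ε/1000 = -0.0223
f^(α−1) = 0.84^(-0.0223) = 1.003896
δ_res = (-18.608 + 1000) × 1.003896 − 1000 = 985.215 − 1000 = -14.78 per mil

-14.8 per mil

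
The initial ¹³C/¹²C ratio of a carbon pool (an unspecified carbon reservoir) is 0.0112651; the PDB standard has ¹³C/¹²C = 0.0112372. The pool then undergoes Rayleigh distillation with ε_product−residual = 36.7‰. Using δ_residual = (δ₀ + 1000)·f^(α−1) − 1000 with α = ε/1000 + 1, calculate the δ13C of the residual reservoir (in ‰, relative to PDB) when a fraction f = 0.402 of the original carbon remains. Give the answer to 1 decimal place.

δ₀ = (0.0112651/0.0112372 − 1)×1000 = (1.002483 − 1)×1000 = 2.483‰
α − 1 = ε/1000 = 0.0367
f^(α−1) = 0.402^(0.0367) = 0.967108
δ_res = (2.483 + 1000) × 0.967108 − 1000 = 969.509 − 1000 = -30.49‰

-30.5‰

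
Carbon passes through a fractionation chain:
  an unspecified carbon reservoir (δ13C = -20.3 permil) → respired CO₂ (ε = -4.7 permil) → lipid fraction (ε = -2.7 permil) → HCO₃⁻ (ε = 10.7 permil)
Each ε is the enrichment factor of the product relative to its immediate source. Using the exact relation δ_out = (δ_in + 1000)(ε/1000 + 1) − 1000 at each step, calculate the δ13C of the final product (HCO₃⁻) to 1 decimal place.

-17.1 permil

step 1: δ = (-20.30 + 1000)·(-4.7/1000 + 1) − 1000 = -24.90 permil
step 2: δ = (-24.90 + 1000)·(-2.7/1000 + 1) − 1000 = -27.54 permil
step 3: δ = (-27.54 + 1000)·(10.7/1000 + 1) − 1000 = -17.13 permil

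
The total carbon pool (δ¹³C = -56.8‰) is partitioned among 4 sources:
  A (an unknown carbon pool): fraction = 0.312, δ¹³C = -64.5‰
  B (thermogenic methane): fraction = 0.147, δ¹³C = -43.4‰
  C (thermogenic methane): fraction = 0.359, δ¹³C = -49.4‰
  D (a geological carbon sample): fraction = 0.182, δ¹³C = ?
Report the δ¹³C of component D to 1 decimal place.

-69.0‰

Isotope mass balance: δ_bulk = Σ fᵢ·δᵢ.
-56.8 = 0.312×(-64.5) + 0.147×(-43.4) + 0.359×(-49.4) + 0.182×δ_D
0.182·δ_D = -56.8 − (-44.238) = -12.562
δ_D = -12.562 / 0.182 = -69.02‰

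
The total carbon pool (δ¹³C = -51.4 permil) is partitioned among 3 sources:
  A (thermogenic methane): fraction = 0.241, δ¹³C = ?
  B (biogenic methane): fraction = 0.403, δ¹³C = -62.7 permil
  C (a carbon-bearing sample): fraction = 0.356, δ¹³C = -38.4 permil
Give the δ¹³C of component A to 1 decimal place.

-51.7 permil

Isotope mass balance: δ_bulk = Σ fᵢ·δᵢ.
-51.4 = 0.241×δ_A + 0.403×(-62.7) + 0.356×(-38.4)
0.241·δ_A = -51.4 − (-38.939) = -12.461
δ_A = -12.461 / 0.241 = -51.71 permil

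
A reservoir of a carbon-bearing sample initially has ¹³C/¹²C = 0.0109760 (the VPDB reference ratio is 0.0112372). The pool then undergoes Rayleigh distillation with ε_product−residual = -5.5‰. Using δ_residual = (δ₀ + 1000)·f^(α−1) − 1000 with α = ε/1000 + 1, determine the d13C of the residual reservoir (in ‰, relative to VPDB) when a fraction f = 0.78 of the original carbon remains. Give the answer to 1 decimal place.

-21.9‰

δ₀ = (0.0109760/0.0112372 − 1)×1000 = (0.976756 − 1)×1000 = -23.244‰
α − 1 = ε/1000 = -0.0055
f^(α−1) = 0.78^(-0.0055) = 1.001367
δ_res = (-23.244 + 1000) × 1.001367 − 1000 = 978.091 − 1000 = -21.91‰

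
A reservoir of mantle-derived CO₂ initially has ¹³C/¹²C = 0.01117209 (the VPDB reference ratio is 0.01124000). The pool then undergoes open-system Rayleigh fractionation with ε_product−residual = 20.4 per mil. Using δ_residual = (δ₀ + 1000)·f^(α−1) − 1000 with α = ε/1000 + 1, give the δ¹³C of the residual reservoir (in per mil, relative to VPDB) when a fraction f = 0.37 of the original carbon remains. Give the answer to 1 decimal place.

-26.0 per mil

δ₀ = (0.01117209/0.01124000 − 1)×1000 = (0.993958 − 1)×1000 = -6.042 per mil
α − 1 = ε/1000 = 0.0204
f^(α−1) = 0.37^(0.0204) = 0.979922
δ_res = (-6.042 + 1000) × 0.979922 − 1000 = 974.001 − 1000 = -26.00 per mil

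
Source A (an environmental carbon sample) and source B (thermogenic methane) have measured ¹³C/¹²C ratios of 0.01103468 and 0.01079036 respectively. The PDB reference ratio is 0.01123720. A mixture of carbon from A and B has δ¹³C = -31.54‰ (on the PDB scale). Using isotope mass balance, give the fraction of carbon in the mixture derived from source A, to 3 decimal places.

δ_A = (0.01103468/0.01123720 − 1)×1000 = (0.981978 − 1)×1000 = -18.022‰
δ_B = (0.01079036/0.01123720 − 1)×1000 = (0.960236 − 1)×1000 = -39.764‰
f_A = (δ_mix − δ_B)/(δ_A − δ_B) = (-31.54 − (-39.764))/(-18.022 − (-39.764))
f_A = 8.224 / 21.742 = 0.3783

0.378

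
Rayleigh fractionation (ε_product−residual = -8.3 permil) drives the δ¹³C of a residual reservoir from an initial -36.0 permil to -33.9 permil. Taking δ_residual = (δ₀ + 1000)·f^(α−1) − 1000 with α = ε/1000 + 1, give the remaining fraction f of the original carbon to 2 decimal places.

α − 1 = ε/1000 = -0.0083
(δ_res + 1000)/(δ₀ + 1000) = (-33.9 + 1000)/(-36.0 + 1000) = 966.1/964.0 = 1.002178
f = 1.002178^(1/-0.0083) = exp(ln(1.002178)/-0.0083) = exp(0.00218/-0.0083)
f = exp(-0.2622) = 0.7694

0.77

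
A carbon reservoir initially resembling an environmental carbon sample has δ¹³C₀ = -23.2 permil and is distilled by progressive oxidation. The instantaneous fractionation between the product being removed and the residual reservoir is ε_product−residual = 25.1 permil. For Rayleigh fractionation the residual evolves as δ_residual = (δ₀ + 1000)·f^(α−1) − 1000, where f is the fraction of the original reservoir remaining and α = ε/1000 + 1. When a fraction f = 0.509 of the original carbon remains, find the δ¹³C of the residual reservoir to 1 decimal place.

Rayleigh residual: δ_res = (δ₀ + 1000)·f^(α−1) − 1000
α = ε/1000 + 1 = 1.02510, so α − 1 = 0.02510
f^(α−1) = 0.509^(0.02510) = 0.983193
δ_res = (-23.2 + 1000) × 0.983193 − 1000 = 960.383 − 1000 = -39.62 permil

-39.6 permil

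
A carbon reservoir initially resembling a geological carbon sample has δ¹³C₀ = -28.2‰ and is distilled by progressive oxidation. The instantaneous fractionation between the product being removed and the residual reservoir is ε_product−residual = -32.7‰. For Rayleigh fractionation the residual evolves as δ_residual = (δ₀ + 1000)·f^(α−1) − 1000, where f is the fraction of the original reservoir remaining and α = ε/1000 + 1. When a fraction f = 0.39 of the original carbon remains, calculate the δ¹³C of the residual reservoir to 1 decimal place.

Rayleigh residual: δ_res = (δ₀ + 1000)·f^(α−1) − 1000
α = ε/1000 + 1 = 0.96730, so α − 1 = -0.03270
f^(α−1) = 0.39^(-0.03270) = 1.031270
δ_res = (-28.2 + 1000) × 1.031270 − 1000 = 1002.188 − 1000 = 2.19‰

2.2‰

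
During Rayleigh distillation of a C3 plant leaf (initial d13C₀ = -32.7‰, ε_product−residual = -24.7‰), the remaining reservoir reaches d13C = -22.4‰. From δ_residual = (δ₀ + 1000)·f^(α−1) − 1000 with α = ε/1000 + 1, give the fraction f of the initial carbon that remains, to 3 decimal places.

0.651

α − 1 = ε/1000 = -0.0247
(δ_res + 1000)/(δ₀ + 1000) = (-22.4 + 1000)/(-32.7 + 1000) = 977.6/967.3 = 1.010648
f = 1.010648^(1/-0.0247) = exp(ln(1.010648)/-0.0247) = exp(0.01059/-0.0247)
f = exp(-0.4288) = 0.6513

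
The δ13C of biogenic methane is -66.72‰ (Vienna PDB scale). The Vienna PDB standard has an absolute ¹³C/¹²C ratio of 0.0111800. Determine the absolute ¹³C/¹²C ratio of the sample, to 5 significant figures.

R_sample = R_standard × (δ13C/1000 + 1)
R_sample = 0.0111800 × (-66.72/1000 + 1) = 0.0111800 × 0.933280
R_sample = 0.0104341

0.010434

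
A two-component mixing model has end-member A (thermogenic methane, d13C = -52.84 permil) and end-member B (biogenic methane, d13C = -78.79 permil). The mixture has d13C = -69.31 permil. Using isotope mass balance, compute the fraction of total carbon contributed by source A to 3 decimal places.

0.365

δ_mix = f_A·δ_A + (1 − f_A)·δ_B  ⇒  f_A = (δ_mix − δ_B)/(δ_A − δ_B)
f_A = (-69.31 − (-78.79)) / (-52.84 − (-78.79))
f_A = 9.48 / 25.95 = 0.3653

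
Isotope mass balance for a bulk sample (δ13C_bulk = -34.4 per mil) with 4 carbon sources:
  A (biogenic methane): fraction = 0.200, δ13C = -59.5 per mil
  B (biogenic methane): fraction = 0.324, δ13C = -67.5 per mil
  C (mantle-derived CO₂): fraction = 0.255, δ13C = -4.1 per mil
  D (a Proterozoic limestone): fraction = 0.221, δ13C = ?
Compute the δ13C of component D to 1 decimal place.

1.9 per mil

Isotope mass balance: δ_bulk = Σ fᵢ·δᵢ.
-34.4 = 0.200×(-59.5) + 0.324×(-67.5) + 0.255×(-4.1) + 0.221×δ_D
0.221·δ_D = -34.4 − (-34.816) = 0.416
δ_D = 0.416 / 0.221 = 1.88 per mil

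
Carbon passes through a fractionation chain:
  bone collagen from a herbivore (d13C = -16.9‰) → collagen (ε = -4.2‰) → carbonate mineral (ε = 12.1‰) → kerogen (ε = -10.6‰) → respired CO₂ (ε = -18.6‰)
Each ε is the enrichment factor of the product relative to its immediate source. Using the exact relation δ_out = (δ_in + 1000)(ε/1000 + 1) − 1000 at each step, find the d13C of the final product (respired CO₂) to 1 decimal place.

step 1: δ = (-16.90 + 1000)·(-4.2/1000 + 1) − 1000 = -21.03‰
step 2: δ = (-21.03 + 1000)·(12.1/1000 + 1) − 1000 = -9.18‰
step 3: δ = (-9.18 + 1000)·(-10.6/1000 + 1) − 1000 = -19.69‰
step 4: δ = (-19.69 + 1000)·(-18.6/1000 + 1) − 1000 = -37.92‰

-37.9‰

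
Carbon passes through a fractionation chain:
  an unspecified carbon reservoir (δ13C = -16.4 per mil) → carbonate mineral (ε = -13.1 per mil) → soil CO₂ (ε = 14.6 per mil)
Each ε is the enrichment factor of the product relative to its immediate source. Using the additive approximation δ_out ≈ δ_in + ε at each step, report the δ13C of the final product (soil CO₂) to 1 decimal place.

-14.9 per mil

step 1: δ ≈ -16.4 + (-13.1) = -29.5 per mil
step 2: δ ≈ -29.5 + (14.6) = -14.9 per mil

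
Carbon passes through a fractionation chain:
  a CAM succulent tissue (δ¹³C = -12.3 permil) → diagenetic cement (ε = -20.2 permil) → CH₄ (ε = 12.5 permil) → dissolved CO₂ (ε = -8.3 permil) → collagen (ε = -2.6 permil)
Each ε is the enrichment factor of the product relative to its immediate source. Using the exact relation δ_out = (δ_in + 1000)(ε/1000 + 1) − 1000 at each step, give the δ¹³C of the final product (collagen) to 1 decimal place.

step 1: δ = (-12.30 + 1000)·(-20.2/1000 + 1) − 1000 = -32.25 permil
step 2: δ = (-32.25 + 1000)·(12.5/1000 + 1) − 1000 = -20.15 permil
step 3: δ = (-20.15 + 1000)·(-8.3/1000 + 1) − 1000 = -28.29 permil
step 4: δ = (-28.29 + 1000)·(-2.6/1000 + 1) − 1000 = -30.81 permil

-30.8 permil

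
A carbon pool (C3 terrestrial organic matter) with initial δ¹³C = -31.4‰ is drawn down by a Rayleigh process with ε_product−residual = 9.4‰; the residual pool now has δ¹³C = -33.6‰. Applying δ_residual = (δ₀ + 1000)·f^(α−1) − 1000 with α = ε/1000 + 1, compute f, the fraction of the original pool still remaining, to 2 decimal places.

0.79

α − 1 = ε/1000 = 0.0094
(δ_res + 1000)/(δ₀ + 1000) = (-33.6 + 1000)/(-31.4 + 1000) = 966.4/968.6 = 0.997729
f = 0.997729^(1/0.0094) = exp(ln(0.997729)/0.0094) = exp(-0.00227/0.0094)
f = exp(-0.2419) = 0.7851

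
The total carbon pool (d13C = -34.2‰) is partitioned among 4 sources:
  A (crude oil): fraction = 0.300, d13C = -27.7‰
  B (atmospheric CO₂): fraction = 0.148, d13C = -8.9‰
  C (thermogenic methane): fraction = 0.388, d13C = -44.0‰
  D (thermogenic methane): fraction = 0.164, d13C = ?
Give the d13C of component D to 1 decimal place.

-45.7‰

Isotope mass balance: δ_bulk = Σ fᵢ·δᵢ.
-34.2 = 0.300×(-27.7) + 0.148×(-8.9) + 0.388×(-44.0) + 0.164×δ_D
0.164·δ_D = -34.2 − (-26.699) = -7.501
δ_D = -7.501 / 0.164 = -45.74‰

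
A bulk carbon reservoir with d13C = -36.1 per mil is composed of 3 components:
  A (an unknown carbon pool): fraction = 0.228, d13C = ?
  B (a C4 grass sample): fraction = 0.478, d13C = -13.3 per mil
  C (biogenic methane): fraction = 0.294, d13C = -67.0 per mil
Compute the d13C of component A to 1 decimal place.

-44.1 per mil

Isotope mass balance: δ_bulk = Σ fᵢ·δᵢ.
-36.1 = 0.228×δ_A + 0.478×(-13.3) + 0.294×(-67.0)
0.228·δ_A = -36.1 − (-26.055) = -10.045
δ_A = -10.045 / 0.228 = -44.06 per mil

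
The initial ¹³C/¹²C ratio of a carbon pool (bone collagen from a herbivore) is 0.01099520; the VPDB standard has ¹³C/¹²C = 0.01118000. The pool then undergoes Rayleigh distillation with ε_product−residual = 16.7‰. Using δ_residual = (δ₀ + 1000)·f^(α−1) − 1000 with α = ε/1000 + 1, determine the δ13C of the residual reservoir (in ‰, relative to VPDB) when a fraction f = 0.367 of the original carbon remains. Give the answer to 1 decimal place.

-32.9‰

δ₀ = (0.01099520/0.01118000 − 1)×1000 = (0.983470 − 1)×1000 = -16.530‰
α − 1 = ε/1000 = 0.0167
f^(α−1) = 0.367^(0.0167) = 0.983399
δ_res = (-16.530 + 1000) × 0.983399 − 1000 = 967.144 − 1000 = -32.86‰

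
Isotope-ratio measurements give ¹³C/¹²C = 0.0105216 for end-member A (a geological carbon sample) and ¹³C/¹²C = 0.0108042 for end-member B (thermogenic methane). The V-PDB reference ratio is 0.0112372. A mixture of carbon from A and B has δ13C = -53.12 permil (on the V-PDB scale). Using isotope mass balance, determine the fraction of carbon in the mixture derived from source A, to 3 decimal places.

0.580

δ_A = (0.0105216/0.0112372 − 1)×1000 = (0.936319 − 1)×1000 = -63.681 permil
δ_B = (0.0108042/0.0112372 − 1)×1000 = (0.961467 − 1)×1000 = -38.533 permil
f_A = (δ_mix − δ_B)/(δ_A − δ_B) = (-53.12 − (-38.533))/(-63.681 − (-38.533))
f_A = -14.587 / -25.149 = 0.5800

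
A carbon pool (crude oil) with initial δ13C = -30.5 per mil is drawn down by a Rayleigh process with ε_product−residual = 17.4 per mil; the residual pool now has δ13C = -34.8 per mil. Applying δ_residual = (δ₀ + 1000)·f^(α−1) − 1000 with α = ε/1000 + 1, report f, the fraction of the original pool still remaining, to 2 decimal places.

0.77

α − 1 = ε/1000 = 0.0174
(δ_res + 1000)/(δ₀ + 1000) = (-34.8 + 1000)/(-30.5 + 1000) = 965.2/969.5 = 0.995565
f = 0.995565^(1/0.0174) = exp(ln(0.995565)/0.0174) = exp(-0.00445/0.0174)
f = exp(-0.2555) = 0.7746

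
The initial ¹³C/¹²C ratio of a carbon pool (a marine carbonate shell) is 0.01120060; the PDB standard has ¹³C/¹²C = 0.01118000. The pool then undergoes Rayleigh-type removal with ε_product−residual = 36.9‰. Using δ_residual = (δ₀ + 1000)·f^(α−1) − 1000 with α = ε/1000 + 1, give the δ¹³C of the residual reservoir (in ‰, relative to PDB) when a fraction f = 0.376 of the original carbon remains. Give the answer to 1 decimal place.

-33.7‰

δ₀ = (0.01120060/0.01118000 − 1)×1000 = (1.001843 − 1)×1000 = 1.843‰
α − 1 = ε/1000 = 0.0369
f^(α−1) = 0.376^(0.0369) = 0.964549
δ_res = (1.843 + 1000) × 0.964549 − 1000 = 966.327 − 1000 = -33.67‰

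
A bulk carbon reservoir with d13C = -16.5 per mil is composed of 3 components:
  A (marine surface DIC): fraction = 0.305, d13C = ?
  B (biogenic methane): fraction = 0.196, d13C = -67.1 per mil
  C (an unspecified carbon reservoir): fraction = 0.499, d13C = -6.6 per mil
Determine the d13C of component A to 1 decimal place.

-0.2 per mil

Isotope mass balance: δ_bulk = Σ fᵢ·δᵢ.
-16.5 = 0.305×δ_A + 0.196×(-67.1) + 0.499×(-6.6)
0.305·δ_A = -16.5 − (-16.445) = -0.055
δ_A = -0.055 / 0.305 = -0.18 per mil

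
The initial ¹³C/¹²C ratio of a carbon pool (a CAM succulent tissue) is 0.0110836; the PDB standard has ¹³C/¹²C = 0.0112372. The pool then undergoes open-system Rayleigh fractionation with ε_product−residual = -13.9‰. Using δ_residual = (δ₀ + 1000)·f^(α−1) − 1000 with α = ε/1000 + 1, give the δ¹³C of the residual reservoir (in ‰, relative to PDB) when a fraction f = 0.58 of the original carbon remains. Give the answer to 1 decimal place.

-6.2‰

δ₀ = (0.0110836/0.0112372 − 1)×1000 = (0.986331 − 1)×1000 = -13.669‰
α − 1 = ε/1000 = -0.0139
f^(α−1) = 0.58^(-0.0139) = 1.007600
δ_res = (-13.669 + 1000) × 1.007600 − 1000 = 993.828 − 1000 = -6.17‰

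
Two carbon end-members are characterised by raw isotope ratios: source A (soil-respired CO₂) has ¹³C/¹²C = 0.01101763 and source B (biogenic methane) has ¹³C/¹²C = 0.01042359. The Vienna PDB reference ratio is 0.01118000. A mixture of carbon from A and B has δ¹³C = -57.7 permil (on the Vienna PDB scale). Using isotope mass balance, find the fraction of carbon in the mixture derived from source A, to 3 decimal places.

0.187

δ_A = (0.01101763/0.01118000 − 1)×1000 = (0.985477 − 1)×1000 = -14.523 permil
δ_B = (0.01042359/0.01118000 − 1)×1000 = (0.932343 − 1)×1000 = -67.657 permil
f_A = (δ_mix − δ_B)/(δ_A − δ_B) = (-57.7 − (-67.657))/(-14.523 − (-67.657))
f_A = 9.957 / 53.134 = 0.1874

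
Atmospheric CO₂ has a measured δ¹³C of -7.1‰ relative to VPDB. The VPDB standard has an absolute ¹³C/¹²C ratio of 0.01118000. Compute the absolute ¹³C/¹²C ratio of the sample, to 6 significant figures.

R_sample = R_standard × (δ¹³C/1000 + 1)
R_sample = 0.01118000 × (-7.1/1000 + 1) = 0.01118000 × 0.992900
R_sample = 0.0111006

0.0111006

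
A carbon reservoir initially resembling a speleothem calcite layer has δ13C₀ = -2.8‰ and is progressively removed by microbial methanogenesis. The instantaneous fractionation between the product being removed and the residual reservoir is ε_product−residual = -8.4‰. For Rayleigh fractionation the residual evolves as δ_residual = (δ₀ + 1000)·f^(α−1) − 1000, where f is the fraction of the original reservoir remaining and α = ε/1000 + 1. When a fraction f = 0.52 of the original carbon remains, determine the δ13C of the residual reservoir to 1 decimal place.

2.7‰

Rayleigh residual: δ_res = (δ₀ + 1000)·f^(α−1) − 1000
α = ε/1000 + 1 = 0.99160, so α − 1 = -0.00840
f^(α−1) = 0.52^(-0.00840) = 1.005508
δ_res = (-2.8 + 1000) × 1.005508 − 1000 = 1002.693 − 1000 = 2.69‰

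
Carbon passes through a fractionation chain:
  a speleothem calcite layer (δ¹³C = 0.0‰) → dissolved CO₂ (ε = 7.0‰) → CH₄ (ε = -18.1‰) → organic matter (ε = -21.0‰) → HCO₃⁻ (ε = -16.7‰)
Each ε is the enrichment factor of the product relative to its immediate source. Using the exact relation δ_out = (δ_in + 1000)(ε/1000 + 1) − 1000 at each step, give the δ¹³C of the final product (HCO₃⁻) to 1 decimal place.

step 1: δ = (-0.00 + 1000)·(7.0/1000 + 1) − 1000 = 7.00‰
step 2: δ = (7.00 + 1000)·(-18.1/1000 + 1) − 1000 = -11.23‰
step 3: δ = (-11.23 + 1000)·(-21.0/1000 + 1) − 1000 = -31.99‰
step 4: δ = (-31.99 + 1000)·(-16.7/1000 + 1) − 1000 = -48.16‰

-48.2‰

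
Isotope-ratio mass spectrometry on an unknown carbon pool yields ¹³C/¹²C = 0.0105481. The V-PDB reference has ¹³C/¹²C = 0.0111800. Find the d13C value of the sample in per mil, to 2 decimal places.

-56.52 per mil

d13C = (R_sample / R_standard − 1) × 1000
R_sample / R_standard = 0.0105481 / 0.0111800 = 0.943479
d13C = (0.943479 − 1) × 1000 = -56.521 per mil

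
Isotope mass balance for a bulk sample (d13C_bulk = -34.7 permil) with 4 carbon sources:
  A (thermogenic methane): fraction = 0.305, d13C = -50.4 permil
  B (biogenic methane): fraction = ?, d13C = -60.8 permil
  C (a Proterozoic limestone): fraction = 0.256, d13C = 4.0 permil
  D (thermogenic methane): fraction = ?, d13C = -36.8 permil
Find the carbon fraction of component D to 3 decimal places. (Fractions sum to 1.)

Let f_D and f_B be the unknown fractions; fractions sum to 1 so f_D + f_B = 0.439.
Mass balance: Σ fᵢ·δᵢ = δ_bulk ⇒ f_D·(-36.8) + f_B·(-60.8) = -34.7 − (-14.348) = -20.352
Substitute f_B = 0.439 − f_D:
f_D·(-36.8 − -60.8) = -20.352 − 0.439×(-60.8) = 6.339
f_D = 6.339 / 24.0 = 0.2641

0.264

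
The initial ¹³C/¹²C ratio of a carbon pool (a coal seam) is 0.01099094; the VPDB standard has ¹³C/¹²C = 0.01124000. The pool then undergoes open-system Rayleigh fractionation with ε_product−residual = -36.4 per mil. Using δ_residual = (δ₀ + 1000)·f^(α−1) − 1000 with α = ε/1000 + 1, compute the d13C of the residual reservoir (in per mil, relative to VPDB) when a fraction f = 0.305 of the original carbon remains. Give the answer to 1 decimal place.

δ₀ = (0.01099094/0.01124000 − 1)×1000 = (0.977842 − 1)×1000 = -22.158 per mil
α − 1 = ε/1000 = -0.0364
f^(α−1) = 0.305^(-0.0364) = 1.044171
δ_res = (-22.158 + 1000) × 1.044171 − 1000 = 1021.034 − 1000 = 21.03 per mil

21.0 per mil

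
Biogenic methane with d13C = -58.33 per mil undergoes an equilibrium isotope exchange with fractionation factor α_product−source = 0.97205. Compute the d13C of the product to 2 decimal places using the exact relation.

δ_product = (δ_source + 1000)·α − 1000
δ_product = (-58.33 + 1000) × 0.97205 − 1000
δ_product = 915.350 − 1000 = -84.650 per mil

-84.65 per mil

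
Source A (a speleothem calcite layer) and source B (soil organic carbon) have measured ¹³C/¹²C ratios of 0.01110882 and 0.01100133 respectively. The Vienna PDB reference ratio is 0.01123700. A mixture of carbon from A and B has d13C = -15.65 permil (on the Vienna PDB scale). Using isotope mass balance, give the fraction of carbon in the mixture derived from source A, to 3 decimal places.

0.556

δ_A = (0.01110882/0.01123700 − 1)×1000 = (0.988593 − 1)×1000 = -11.407 permil
δ_B = (0.01100133/0.01123700 − 1)×1000 = (0.979027 − 1)×1000 = -20.973 permil
f_A = (δ_mix − δ_B)/(δ_A − δ_B) = (-15.65 − (-20.973))/(-11.407 − (-20.973))
f_A = 5.323 / 9.566 = 0.5564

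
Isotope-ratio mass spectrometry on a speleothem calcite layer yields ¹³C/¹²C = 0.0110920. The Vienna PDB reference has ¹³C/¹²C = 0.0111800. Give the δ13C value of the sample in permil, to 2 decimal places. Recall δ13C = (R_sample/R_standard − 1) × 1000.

δ13C = (R_sample / R_standard − 1) × 1000
R_sample / R_standard = 0.0110920 / 0.0111800 = 0.992129
δ13C = (0.992129 − 1) × 1000 = -7.871 permil

-7.87 permil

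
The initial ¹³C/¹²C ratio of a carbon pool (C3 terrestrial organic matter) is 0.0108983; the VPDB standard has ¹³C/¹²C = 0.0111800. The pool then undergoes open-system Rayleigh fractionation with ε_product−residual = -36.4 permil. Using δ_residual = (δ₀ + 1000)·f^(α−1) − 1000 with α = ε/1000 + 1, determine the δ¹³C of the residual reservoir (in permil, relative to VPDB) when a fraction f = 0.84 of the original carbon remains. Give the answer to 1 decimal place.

δ₀ = (0.0108983/0.0111800 − 1)×1000 = (0.974803 − 1)×1000 = -25.197 permil
α − 1 = ε/1000 = -0.0364
f^(α−1) = 0.84^(-0.0364) = 1.006367
δ_res = (-25.197 + 1000) × 1.006367 − 1000 = 981.009 − 1000 = -18.99 permil

-19.0 permil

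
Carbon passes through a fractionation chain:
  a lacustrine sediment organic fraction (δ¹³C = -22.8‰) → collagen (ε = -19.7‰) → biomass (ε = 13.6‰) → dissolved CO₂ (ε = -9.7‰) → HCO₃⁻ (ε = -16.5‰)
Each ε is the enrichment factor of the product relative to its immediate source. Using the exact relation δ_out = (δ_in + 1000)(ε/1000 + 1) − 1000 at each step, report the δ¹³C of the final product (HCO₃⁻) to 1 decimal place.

step 1: δ = (-22.80 + 1000)·(-19.7/1000 + 1) − 1000 = -42.05‰
step 2: δ = (-42.05 + 1000)·(13.6/1000 + 1) − 1000 = -29.02‰
step 3: δ = (-29.02 + 1000)·(-9.7/1000 + 1) − 1000 = -38.44‰
step 4: δ = (-38.44 + 1000)·(-16.5/1000 + 1) − 1000 = -54.31‰

-54.3‰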